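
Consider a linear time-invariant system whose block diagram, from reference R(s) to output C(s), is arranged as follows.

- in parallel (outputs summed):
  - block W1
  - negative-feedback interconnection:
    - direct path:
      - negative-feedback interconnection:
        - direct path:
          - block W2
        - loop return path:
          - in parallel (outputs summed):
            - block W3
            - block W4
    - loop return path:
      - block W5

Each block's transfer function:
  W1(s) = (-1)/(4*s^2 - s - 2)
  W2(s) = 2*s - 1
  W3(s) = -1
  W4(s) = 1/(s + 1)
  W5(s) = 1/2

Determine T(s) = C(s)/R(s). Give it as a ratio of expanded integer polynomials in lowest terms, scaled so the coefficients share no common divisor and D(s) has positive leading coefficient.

[1] reduce the parallel group W3, W4: (-s)/(s + 1)
[2] apply the feedback formula to W2, (W3+W4): (-2*s^2 - s + 1)/(2*s^2 - 2*s - 1)
[3] reduce the feedback loop with forward [W2/(1+W2*(W3+W4))] and return W5: (-4*s^2 - 2*s + 2)/(2*s^2 - 5*s - 1)
[4] sum the parallel branches W1, [[W2/(1+W2*(W3+W4))]/(1+[W2/(1+W2*(W3+W4))]*W5)], which is the overall transfer function T(s) = C(s)/R(s) in lowest terms

Hence the answer: (-16*s^4 - 4*s^3 + 16*s^2 + 7*s - 3)/(8*s^4 - 22*s^3 - 3*s^2 + 11*s + 2)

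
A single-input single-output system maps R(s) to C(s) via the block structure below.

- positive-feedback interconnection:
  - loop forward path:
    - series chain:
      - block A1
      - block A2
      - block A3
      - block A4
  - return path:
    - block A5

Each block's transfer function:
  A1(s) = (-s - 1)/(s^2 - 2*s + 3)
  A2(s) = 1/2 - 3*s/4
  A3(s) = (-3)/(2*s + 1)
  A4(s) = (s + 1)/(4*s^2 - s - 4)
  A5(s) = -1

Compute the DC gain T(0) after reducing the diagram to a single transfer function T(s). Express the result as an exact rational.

The answer is -1/7.

Reasoning:
(1) reduce the series chain A1, A2, A3, A4, giving (-9*s^3 - 12*s^2 + 3*s + 6)/(32*s^5 - 56*s^4 + 44*s^3 + 80*s^2 - 76*s - 48)
(2) close the feedback loop around (A1*A2*A3*A4), A5, giving (-9*s^3 - 12*s^2 + 3*s + 6)/(32*s^5 - 56*s^4 + 35*s^3 + 68*s^2 - 73*s - 42)
Evaluating the step-2 result (the overall T(s)) at s = 0 gives T(0) = 6/(-42) = -1/7.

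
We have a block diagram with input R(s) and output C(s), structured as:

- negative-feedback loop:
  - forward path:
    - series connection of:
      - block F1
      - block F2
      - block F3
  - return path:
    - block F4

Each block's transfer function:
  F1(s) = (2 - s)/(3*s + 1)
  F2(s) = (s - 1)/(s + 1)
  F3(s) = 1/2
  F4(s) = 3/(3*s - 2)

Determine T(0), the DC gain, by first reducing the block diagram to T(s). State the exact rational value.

Step 1. series reduction of F1, F2, F3, giving (-s^2 + 3*s - 2)/(6*s^2 + 8*s + 2)
Step 2. feedback reduction of (F1*F2*F3), F4, giving (-3*s^3 + 11*s^2 - 12*s + 4)/(18*s^3 + 9*s^2 - s - 10)
Step 2 gives the overall T(s). Then T(0) = 4/(-10) = -2/5.

Answer: -2/5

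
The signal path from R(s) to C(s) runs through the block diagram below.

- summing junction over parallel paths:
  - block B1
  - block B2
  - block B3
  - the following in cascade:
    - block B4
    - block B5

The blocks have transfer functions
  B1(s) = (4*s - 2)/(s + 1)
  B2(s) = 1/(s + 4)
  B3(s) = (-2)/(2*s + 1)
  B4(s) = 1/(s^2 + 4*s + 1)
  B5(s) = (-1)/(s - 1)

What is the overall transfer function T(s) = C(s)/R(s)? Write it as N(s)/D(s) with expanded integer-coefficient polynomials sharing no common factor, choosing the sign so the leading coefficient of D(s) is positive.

1. multiply B4, B5 (series); result (-1)/(s^3 + 3*s^2 - 3*s - 1)
2. add B1, B2, B3, (B4*B5) (parallel); the result is T(s) itself (integer coefficients, no common factor, positive leading denominator coefficient)

Hence the answer: (8*s^6 + 56*s^5 + 63*s^4 - 148*s^3 - 61*s^2 + 41*s + 11)/(2*s^6 + 17*s^5 + 40*s^4 + 8*s^3 - 38*s^2 - 25*s - 4)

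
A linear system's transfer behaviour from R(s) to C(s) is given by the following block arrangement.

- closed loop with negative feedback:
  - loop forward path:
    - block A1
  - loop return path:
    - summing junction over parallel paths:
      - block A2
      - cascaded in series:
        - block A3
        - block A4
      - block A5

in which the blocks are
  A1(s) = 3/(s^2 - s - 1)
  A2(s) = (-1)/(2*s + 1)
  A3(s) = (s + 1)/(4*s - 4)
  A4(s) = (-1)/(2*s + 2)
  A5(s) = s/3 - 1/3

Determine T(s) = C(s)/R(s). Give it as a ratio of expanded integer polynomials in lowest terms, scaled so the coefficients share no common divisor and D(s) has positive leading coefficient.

Step 1. series reduction of A3, A4, giving (-1)/(8*s - 8)
Step 2. combine A2, (A3*A4), A5 in parallel, giving (16*s^3 - 24*s^2 - 30*s + 29)/(48*s^2 - 24*s - 24)
Step 3. apply the feedback formula to A1, (A2+(A3*A4)+A5), giving the overall T(s)

Answer: (48*s^2 - 24*s - 24)/(16*s^4 - 8*s^3 - 40*s^2 - 14*s + 37)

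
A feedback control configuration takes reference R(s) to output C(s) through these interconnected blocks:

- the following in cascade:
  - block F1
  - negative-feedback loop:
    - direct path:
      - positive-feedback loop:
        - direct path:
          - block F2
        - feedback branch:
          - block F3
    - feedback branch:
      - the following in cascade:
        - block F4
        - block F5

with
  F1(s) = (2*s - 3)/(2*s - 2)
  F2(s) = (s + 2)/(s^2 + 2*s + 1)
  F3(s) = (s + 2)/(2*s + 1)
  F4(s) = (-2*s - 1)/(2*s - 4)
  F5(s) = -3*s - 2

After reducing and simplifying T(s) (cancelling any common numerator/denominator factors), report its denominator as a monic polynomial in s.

The answer is s^5 + 7*s^4/4 - 9*s^3/16 - 17*s^2/16 - s/8 - 1.

Reasoning:
Step 1: close the feedback loop around F2, F3, giving (2*s^2 + 5*s + 2)/(2*s^3 + 4*s^2 - 3)
Step 2: cascade F4, F5, giving (6*s^2 + 7*s + 2)/(2*s - 4)
Step 3: collapse the loop ([F2/(1-F2*F3)] forward, (F4*F5) return), giving (4*s^3 + 2*s^2 - 16*s - 8)/(16*s^4 + 44*s^3 + 35*s^2 + 18*s + 16)
Step 4: reduce the series chain F1, [[F2/(1-F2*F3)]/(1+[F2/(1-F2*F3)]*(F4*F5))], giving (4*s^4 - 4*s^3 - 19*s^2 + 16*s + 12)/(16*s^5 + 28*s^4 - 9*s^3 - 17*s^2 - 2*s - 16)
T(s) is the step-4 result (common factors already cancelled). Leading coefficient of the denominator: 16. Divide through by 16 for the monic polynomial.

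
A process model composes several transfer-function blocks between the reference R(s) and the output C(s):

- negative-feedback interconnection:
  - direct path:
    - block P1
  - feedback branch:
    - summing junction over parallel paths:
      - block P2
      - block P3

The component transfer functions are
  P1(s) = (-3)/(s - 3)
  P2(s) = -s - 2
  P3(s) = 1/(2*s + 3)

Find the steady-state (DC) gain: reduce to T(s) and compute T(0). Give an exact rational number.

First reduce the diagram to T(s).

[1] parallel reduction of P2, P3, giving (-2*s^2 - 7*s - 5)/(2*s + 3)
[2] close the feedback loop around P1, (P2+P3), giving (-6*s - 9)/(8*s^2 + 18*s + 6)
DC gain: substitute s = 0 into T(s) from step 2: T(0) = -9/6 = -3/2.

Answer: -3/2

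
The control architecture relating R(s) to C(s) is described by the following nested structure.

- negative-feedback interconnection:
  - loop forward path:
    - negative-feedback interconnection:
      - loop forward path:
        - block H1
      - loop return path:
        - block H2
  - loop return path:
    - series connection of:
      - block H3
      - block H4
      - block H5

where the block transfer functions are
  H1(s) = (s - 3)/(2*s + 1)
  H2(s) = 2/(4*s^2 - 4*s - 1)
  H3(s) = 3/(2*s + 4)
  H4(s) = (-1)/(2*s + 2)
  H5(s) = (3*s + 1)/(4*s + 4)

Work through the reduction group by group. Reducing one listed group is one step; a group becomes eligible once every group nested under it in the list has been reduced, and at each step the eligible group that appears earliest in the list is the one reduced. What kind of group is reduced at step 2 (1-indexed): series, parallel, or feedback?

Step 1: feedback reduction of H1, H2
Step 2: cascade H3, H4, H5
Step 3: feedback reduction of [H1/(1+H1*H2)], (H3*H4*H5)
Step 2: series.

Answer: series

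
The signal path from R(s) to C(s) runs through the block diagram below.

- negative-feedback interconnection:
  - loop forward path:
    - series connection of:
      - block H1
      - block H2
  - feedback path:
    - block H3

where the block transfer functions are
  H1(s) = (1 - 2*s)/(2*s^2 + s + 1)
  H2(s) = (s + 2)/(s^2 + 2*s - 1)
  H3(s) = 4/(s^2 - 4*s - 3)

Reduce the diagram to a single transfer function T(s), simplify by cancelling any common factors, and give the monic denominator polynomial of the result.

1. combine H1, H2 in series = (-2*s^2 - 3*s + 2)/(2*s^4 + 5*s^3 + s^2 + s - 1)
2. close the feedback loop around (H1*H2), H3 = (-2*s^4 + 5*s^3 + 20*s^2 + s - 6)/(2*s^6 - 3*s^5 - 25*s^4 - 18*s^3 - 16*s^2 - 11*s + 11)
That last expression is T(s), already simplified. Scaling its denominator by 1/2 (the reciprocal of the leading coefficient) yields the monic denominator.

Hence the answer: s^6 - 3*s^5/2 - 25*s^4/2 - 9*s^3 - 8*s^2 - 11*s/2 + 11/2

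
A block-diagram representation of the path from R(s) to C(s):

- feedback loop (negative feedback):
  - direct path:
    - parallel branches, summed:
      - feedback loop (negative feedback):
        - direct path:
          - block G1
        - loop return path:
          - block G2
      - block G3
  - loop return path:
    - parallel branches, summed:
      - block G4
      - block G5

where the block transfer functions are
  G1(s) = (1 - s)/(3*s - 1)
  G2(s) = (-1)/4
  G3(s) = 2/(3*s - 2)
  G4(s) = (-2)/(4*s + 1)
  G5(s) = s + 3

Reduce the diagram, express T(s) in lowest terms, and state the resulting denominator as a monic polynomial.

Step 1: collapse the loop (G1 forward, G2 return) = (4 - 4*s)/(13*s - 5)
Step 2: sum the parallel branches [G1/(1+G1*G2)], G3 = (-12*s^2 + 46*s - 18)/(39*s^2 - 41*s + 10)
Step 3: reduce the parallel group G4, G5 = (4*s^2 + 13*s + 1)/(4*s + 1)
Step 4: reduce the feedback loop with forward ([G1/(1+G1*G2)]+G3) and return (G4+G5) = (48*s^3 - 172*s^2 + 26*s + 18)/(48*s^4 - 184*s^3 - 389*s^2 + 189*s + 8)
T(s) is the step-4 result (common factors already cancelled). Leading coefficient of the denominator: 48. Divide through by 48 for the monic polynomial.

Hence the answer: s^4 - 23*s^3/6 - 389*s^2/48 + 63*s/16 + 1/6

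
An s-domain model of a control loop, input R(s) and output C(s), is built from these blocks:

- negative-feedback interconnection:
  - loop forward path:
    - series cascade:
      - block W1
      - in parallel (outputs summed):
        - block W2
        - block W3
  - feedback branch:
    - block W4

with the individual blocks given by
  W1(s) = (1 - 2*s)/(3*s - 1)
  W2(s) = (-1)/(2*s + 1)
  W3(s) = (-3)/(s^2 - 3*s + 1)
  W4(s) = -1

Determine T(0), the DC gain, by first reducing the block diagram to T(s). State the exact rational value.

Answer: -4/3

Working:
Step 1: combine W2, W3 in parallel, giving (-s^2 - 3*s - 4)/(2*s^3 - 5*s^2 - s + 1)
Step 2: reduce the series chain W1, (W2+W3), giving (2*s^3 + 5*s^2 + 5*s - 4)/(6*s^4 - 17*s^3 + 2*s^2 + 4*s - 1)
Step 3: apply the feedback formula to (W1*(W2+W3)), W4, giving (2*s^3 + 5*s^2 + 5*s - 4)/(6*s^4 - 19*s^3 - 3*s^2 - s + 3)
Evaluating the step-3 result (the overall T(s)) at s = 0 gives T(0) = -4/3.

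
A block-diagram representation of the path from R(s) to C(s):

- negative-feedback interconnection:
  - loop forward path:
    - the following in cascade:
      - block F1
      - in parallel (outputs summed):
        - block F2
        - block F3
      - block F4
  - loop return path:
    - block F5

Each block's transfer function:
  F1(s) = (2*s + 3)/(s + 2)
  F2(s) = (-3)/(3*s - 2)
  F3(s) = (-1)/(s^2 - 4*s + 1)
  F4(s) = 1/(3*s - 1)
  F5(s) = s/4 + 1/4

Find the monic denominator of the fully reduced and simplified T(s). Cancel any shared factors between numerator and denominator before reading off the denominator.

Step 1: reduce the parallel group F2, F3 -> (-3*s^2 + 9*s - 1)/(3*s^3 - 14*s^2 + 11*s - 2)
Step 2: cascade F1, (F2+F3), F4 -> (-6*s^3 + 9*s^2 + 25*s - 3)/(9*s^5 - 27*s^4 - 43*s^3 + 77*s^2 - 32*s + 4)
Step 3: feedback reduction of (F1*(F2+F3)*F4), F5 -> (-24*s^3 + 36*s^2 + 100*s - 12)/(36*s^5 - 114*s^4 - 169*s^3 + 342*s^2 - 106*s + 13)
That last expression is T(s), already simplified. Scaling its denominator by 1/36 (the reciprocal of the leading coefficient) yields the monic denominator.

Therefore the answer is s^5 - 19*s^4/6 - 169*s^3/36 + 19*s^2/2 - 53*s/18 + 13/36.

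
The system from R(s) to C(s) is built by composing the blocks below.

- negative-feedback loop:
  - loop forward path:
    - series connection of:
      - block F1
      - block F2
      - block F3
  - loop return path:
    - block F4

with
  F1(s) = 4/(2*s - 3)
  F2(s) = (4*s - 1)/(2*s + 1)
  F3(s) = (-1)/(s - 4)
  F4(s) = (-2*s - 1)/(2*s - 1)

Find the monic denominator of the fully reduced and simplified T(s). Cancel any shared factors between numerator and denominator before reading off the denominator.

Step 1: cascade F1, F2, F3; result (4 - 16*s)/(4*s^3 - 20*s^2 + 13*s + 12)
Step 2: feedback reduction of (F1*F2*F3), F4; result (-32*s^2 + 24*s - 4)/(8*s^4 - 44*s^3 + 78*s^2 + 19*s - 16)
Step 2 gives the fully reduced T(s), with no common factor left to cancel. The denominator's leading coefficient is 8, so divide each of its coefficients by 8 to get the monic form.

Final answer: s^4 - 11*s^3/2 + 39*s^2/4 + 19*s/8 - 2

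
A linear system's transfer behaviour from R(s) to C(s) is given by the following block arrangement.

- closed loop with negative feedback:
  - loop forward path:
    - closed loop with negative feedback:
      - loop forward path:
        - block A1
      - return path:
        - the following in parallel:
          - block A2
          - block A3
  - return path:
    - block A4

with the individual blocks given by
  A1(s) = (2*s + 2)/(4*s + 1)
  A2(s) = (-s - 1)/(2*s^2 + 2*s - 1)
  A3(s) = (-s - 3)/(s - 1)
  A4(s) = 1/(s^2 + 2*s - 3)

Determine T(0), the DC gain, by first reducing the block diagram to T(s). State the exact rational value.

Answer: 6/25

Working:
1. sum the parallel branches A2, A3 = (-2*s^3 - 9*s^2 - 5*s + 4)/(2*s^3 - 3*s + 1)
2. reduce the feedback loop with forward A1 and return (A2+A3) = (4*s^4 + 4*s^3 - 6*s^2 - 4*s + 2)/(4*s^4 - 20*s^3 - 40*s^2 - s + 9)
3. collapse the loop ([A1/(1+A1*(A2+A3))] forward, A4 return) = (4*s^5 + 16*s^4 + 6*s^3 - 22*s^2 - 10*s + 6)/(4*s^5 - 8*s^4 - 96*s^3 - 113*s^2 + 8*s + 25)
Step 3 gives the overall T(s). Then T(0) = 6/25.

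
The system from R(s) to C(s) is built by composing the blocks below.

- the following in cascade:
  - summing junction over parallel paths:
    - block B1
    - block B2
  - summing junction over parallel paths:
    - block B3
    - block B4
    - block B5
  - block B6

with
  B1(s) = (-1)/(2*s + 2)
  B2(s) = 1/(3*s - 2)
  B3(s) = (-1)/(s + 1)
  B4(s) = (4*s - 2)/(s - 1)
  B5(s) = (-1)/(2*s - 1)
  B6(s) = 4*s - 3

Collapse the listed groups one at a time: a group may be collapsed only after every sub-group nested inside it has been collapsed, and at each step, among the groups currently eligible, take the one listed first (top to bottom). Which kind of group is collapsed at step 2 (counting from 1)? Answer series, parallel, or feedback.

(1) combine B1, B2 in parallel
(2) add B3, B4, B5 (parallel)
(3) combine (B1+B2), (B3+B4+B5), B6 in series
Step 2: parallel.

Answer: parallel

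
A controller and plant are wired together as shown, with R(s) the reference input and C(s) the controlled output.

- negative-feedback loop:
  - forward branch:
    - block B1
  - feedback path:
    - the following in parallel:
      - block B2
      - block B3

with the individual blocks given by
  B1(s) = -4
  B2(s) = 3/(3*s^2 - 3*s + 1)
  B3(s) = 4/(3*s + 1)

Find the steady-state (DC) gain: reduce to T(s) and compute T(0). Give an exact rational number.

First reduce the diagram to T(s).

1. reduce the parallel group B2, B3 -> (12*s^2 - 3*s + 7)/(9*s^3 - 6*s^2 + 1)
2. collapse the loop (B1 forward, (B2+B3) return) -> (-36*s^3 + 24*s^2 - 4)/(9*s^3 - 54*s^2 + 12*s - 27)
Step 2 gives the overall T(s). Then T(0) = -4/(-27) = 4/27.

Answer: 4/27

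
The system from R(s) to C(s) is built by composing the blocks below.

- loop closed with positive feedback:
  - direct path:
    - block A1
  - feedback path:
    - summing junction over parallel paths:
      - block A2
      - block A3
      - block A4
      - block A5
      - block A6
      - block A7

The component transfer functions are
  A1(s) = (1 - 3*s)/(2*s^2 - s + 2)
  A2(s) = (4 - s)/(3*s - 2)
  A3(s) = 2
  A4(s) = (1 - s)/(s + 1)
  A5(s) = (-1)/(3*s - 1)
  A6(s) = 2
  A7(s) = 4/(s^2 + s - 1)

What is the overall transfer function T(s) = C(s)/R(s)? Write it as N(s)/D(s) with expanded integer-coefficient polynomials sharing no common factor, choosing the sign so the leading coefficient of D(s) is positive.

Answer: (-9*s^5 - 9*s^4 + 16*s^3 + 5*s^2 - 9*s + 2)/(6*s^6 + 29*s^5 + 43*s^4 + 12*s^3 - 49*s^2 + 3*s + 4)

Working:
(1) combine A2, A3, A4, A5, A6, A7 in parallel gives (24*s^5 + 49*s^4 + 6*s^3 - 48*s^2 + 11*s)/(9*s^5 + 9*s^4 - 16*s^3 - 5*s^2 + 9*s - 2)
(2) collapse the loop (A1 forward, (A2+A3+A4+A5+A6+A7) return); the result is T(s) itself (integer coefficients, no common factor, positive leading denominator coefficient)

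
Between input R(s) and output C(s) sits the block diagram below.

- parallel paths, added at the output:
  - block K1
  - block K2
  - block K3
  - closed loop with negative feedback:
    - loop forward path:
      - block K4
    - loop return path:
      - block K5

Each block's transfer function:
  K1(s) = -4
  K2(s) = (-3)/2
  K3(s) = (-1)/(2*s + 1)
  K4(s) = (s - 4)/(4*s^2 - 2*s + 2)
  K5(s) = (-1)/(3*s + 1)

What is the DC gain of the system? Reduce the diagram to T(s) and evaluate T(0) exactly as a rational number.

Step 1: feedback reduction of K4, K5 gives (3*s^2 - 11*s - 4)/(12*s^3 - 2*s^2 + 3*s + 6)
Step 2: combine K1, K2, K3, [K4/(1+K4*K5)] in parallel gives (-264*s^4 - 100*s^3 - 78*s^2 - 209*s - 86)/(48*s^4 + 16*s^3 + 8*s^2 + 30*s + 12)
That last expression is T(s); at s = 0 only the constant terms survive, so T(0) = -86/12 = -43/6.

Final answer: -43/6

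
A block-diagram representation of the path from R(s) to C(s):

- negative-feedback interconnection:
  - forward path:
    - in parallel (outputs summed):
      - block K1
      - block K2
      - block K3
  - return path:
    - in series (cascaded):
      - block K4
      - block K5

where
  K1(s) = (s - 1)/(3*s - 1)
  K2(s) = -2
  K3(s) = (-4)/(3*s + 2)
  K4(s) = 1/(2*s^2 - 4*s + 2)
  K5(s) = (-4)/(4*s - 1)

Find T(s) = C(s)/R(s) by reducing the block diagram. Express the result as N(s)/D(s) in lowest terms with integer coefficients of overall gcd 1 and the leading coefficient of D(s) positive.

Answer: (-60*s^5 + 59*s^4 + 105*s^3 - 153*s^2 + 55*s - 6)/(36*s^5 - 69*s^4 + 19*s^3 + 57*s^2 + 23*s - 10)

Working:
[1] sum the parallel branches K1, K2, K3: (-15*s^2 - 19*s + 6)/(9*s^2 + 3*s - 2)
[2] reduce the series chain K4, K5: (-2)/(4*s^3 - 9*s^2 + 6*s - 1)
[3] close the feedback loop around (K1+K2+K3), (K4*K5) - this is the overall T(s), already in the required normalized form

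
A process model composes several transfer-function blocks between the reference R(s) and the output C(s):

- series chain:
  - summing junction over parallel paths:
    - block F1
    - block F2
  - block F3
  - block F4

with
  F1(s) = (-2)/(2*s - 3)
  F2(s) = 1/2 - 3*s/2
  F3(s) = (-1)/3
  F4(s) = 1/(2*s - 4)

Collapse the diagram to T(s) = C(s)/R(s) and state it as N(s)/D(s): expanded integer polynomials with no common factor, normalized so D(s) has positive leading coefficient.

Step 1 - add F1, F2 (parallel), giving (-6*s^2 + 11*s - 7)/(4*s - 6)
Step 2 - multiply (F1+F2), F3, F4 (series), giving the overall T(s)

Final answer: (6*s^2 - 11*s + 7)/(24*s^2 - 84*s + 72)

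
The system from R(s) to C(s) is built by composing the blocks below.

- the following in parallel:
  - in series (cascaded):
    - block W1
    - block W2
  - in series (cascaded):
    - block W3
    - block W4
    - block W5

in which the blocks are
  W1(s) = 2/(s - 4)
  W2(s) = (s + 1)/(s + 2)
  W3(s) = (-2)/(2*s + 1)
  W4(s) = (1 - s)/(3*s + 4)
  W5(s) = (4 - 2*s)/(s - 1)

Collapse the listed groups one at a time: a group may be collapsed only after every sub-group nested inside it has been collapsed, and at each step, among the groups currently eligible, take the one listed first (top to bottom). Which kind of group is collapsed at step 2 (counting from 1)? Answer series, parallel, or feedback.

Step 1. combine W1, W2 in series
Step 2. combine W3, W4, W5 in series
Step 3. reduce the parallel group (W1*W2), (W3*W4*W5)
At step 2 the group reduced is series.

Final answer: series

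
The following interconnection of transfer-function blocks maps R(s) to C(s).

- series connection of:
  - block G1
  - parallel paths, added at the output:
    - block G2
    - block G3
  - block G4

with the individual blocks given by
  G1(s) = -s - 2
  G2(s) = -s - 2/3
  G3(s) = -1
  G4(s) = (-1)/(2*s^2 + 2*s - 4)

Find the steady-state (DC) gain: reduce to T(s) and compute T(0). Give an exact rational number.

First reduce the diagram to T(s).

Step 1. combine G2, G3 in parallel = -s - 5/3
Step 2. multiply G1, (G2+G3), G4 (series) = (-3*s - 5)/(6*s - 6)
That last expression is T(s); at s = 0 only the constant terms survive, so T(0) = -5/(-6) = 5/6.

Answer: 5/6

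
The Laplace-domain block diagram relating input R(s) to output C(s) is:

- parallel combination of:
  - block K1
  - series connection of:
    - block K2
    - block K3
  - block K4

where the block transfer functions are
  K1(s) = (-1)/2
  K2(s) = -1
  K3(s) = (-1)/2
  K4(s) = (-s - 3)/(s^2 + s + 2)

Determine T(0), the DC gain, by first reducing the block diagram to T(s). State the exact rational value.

The answer is -3/2.

Reasoning:
Step 1: reduce the series chain K2, K3, giving 1/2
Step 2: add K1, (K2*K3), K4 (parallel), giving (-s - 3)/(s^2 + s + 2)
DC gain: substitute s = 0 into T(s) from step 2: T(0) = -3/2.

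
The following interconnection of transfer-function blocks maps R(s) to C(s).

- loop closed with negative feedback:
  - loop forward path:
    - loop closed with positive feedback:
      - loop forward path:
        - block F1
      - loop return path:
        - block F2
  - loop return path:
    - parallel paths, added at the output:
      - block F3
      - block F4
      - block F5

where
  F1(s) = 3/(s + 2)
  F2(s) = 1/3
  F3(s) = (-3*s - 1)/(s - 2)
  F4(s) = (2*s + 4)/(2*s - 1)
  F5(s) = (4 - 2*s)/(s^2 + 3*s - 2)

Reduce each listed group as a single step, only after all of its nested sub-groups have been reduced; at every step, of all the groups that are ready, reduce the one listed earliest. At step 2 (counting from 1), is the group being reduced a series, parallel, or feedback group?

Reducing step by step:

Step 1: reduce the feedback loop with forward F1 and return F2
Step 2: sum the parallel branches F3, F4, F5
Step 3: collapse the loop ([F1/(1-F1*F2)] forward, (F3+F4+F5) return)
Step 2: parallel.

Answer: parallel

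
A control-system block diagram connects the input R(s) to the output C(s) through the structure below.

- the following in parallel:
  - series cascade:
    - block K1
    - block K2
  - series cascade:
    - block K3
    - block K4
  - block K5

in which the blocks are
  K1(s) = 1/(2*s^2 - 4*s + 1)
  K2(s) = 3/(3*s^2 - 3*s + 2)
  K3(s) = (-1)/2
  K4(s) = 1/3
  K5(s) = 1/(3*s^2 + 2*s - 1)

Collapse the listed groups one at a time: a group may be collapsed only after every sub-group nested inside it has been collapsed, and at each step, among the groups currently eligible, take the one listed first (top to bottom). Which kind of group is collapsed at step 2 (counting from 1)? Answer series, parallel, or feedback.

Step 1. series reduction of K1, K2
Step 2. multiply K3, K4 (series)
Step 3. add (K1*K2), (K3*K4), K5 (parallel)
So the answer for step 2 is series.

Hence the answer: series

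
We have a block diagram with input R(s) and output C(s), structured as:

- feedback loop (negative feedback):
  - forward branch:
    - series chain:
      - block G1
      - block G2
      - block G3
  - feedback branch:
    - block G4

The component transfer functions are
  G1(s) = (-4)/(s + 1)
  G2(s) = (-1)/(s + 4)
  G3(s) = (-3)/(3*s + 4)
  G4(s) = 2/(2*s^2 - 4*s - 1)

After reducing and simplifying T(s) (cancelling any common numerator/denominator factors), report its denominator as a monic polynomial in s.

Reducing step by step:

[1] combine G1, G2, G3 in series; result (-12)/(3*s^3 + 19*s^2 + 32*s + 16)
[2] apply the feedback formula to (G1*G2*G3), G4; result (-24*s^2 + 48*s + 12)/(6*s^5 + 26*s^4 - 15*s^3 - 115*s^2 - 96*s - 40)
T(s) is the step-2 result (common factors already cancelled). Leading coefficient of the denominator: 6. Divide through by 6 for the monic polynomial.

Answer: s^5 + 13*s^4/3 - 5*s^3/2 - 115*s^2/6 - 16*s - 20/3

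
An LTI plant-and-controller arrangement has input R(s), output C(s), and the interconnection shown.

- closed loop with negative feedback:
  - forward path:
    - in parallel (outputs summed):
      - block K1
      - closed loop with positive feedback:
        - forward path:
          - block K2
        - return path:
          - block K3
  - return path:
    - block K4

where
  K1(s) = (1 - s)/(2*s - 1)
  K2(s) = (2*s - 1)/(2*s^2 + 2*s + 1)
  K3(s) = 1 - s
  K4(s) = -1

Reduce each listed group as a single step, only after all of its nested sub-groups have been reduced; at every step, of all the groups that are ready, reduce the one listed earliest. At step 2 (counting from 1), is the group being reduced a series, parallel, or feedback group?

Answer: parallel

Working:
[1] collapse the loop (K2 forward, K3 return)
[2] parallel reduction of K1, [K2/(1-K2*K3)]
[3] collapse the loop ((K1+[K2/(1-K2*K3)]) forward, K4 return)
At step 2 the group reduced is parallel.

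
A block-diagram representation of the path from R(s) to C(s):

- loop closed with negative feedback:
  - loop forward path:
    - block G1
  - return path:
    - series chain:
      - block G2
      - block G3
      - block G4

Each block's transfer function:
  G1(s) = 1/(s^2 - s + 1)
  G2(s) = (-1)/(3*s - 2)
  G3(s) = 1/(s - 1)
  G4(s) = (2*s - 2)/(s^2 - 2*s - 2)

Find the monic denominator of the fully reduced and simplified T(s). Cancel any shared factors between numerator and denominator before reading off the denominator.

Step 1 - combine G2, G3, G4 in series -> (-2)/(3*s^3 - 8*s^2 - 2*s + 4)
Step 2 - collapse the loop (G1 forward, (G2*G3*G4) return) -> (3*s^3 - 8*s^2 - 2*s + 4)/(3*s^5 - 11*s^4 + 9*s^3 - 2*s^2 - 6*s + 2)
No further cancellation is possible in the step-2 result, so that is T(s). Its denominator becomes monic after dividing by the leading coefficient 3.

Answer: s^5 - 11*s^4/3 + 3*s^3 - 2*s^2/3 - 2*s + 2/3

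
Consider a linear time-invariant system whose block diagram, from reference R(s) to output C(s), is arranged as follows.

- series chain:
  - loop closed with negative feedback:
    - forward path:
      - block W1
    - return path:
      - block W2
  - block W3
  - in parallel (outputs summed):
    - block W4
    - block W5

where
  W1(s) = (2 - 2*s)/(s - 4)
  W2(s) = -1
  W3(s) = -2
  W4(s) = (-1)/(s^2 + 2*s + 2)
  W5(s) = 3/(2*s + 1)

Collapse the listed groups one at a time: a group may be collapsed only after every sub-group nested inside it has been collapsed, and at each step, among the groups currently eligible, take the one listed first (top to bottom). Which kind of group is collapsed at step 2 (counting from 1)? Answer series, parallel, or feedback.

(1) feedback reduction of W1, W2
(2) combine W4, W5 in parallel
(3) cascade [W1/(1+W1*W2)], W3, (W4+W5)
At step 2 the group reduced is parallel.

Final answer: parallel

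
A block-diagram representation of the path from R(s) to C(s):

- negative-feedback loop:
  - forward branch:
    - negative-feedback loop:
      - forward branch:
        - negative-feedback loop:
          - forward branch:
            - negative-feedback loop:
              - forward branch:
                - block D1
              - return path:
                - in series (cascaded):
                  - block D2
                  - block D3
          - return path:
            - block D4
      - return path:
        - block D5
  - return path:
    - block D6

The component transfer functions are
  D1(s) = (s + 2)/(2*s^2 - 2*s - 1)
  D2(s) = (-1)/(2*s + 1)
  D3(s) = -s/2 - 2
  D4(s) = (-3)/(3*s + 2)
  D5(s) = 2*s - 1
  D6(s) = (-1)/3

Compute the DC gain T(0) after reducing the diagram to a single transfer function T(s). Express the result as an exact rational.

The answer is -3/4.

Reasoning:
Step 1: cascade D2, D3, giving (s + 4)/(4*s + 2)
Step 2: collapse the loop (D1 forward, (D2*D3) return), giving (4*s^2 + 10*s + 4)/(8*s^3 - 3*s^2 - 2*s + 6)
Step 3: collapse the loop ([D1/(1+D1*(D2*D3))] forward, D4 return), giving (12*s^3 + 38*s^2 + 32*s + 8)/(24*s^4 + 7*s^3 - 24*s^2 - 16*s)
Step 4: collapse the loop ([[D1/(1+D1*(D2*D3))]/(1+[D1/(1+D1*(D2*D3))]*D4)] forward, D5 return), giving (12*s^3 + 38*s^2 + 32*s + 8)/(48*s^4 + 71*s^3 + 2*s^2 - 32*s - 8)
Step 5: feedback reduction of [[[D1/(1+D1*(D2*D3))]/(1+[D1/(1+D1*(D2*D3))]*D4)]/(1+[[D1/(1+D1*(D2*D3))]/(1+[D1/(1+D1*(D2*D3))]*D4)]*D5)], D6, giving (36*s^3 + 114*s^2 + 96*s + 24)/(144*s^4 + 201*s^3 - 32*s^2 - 128*s - 32)
Step 5 gives the overall T(s). Then T(0) = 24/(-32) = -3/4.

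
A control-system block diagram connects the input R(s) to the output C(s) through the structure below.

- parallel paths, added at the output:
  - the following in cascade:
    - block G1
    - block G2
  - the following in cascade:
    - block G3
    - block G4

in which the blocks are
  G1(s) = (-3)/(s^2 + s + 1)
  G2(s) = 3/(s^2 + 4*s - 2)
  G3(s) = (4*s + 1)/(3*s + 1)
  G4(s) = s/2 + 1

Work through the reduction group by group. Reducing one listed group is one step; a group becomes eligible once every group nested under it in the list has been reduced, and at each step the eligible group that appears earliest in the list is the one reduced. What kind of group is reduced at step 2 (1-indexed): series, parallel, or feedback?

1. series reduction of G1, G2
2. reduce the series chain G3, G4
3. combine (G1*G2), (G3*G4) in parallel
Step 2: series.

Final answer: series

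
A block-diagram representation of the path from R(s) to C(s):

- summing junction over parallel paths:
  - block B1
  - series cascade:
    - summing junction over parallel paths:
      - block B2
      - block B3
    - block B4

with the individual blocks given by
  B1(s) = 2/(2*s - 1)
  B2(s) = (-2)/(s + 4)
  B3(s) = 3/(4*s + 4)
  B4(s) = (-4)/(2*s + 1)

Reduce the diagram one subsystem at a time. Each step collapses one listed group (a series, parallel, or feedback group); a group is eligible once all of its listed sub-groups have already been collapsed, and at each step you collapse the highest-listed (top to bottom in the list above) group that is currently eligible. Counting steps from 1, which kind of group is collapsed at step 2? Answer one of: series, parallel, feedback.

[1] parallel reduction of B2, B3
[2] cascade (B2+B3), B4
[3] combine B1, ((B2+B3)*B4) in parallel
At step 2 the group reduced is series.

Answer: series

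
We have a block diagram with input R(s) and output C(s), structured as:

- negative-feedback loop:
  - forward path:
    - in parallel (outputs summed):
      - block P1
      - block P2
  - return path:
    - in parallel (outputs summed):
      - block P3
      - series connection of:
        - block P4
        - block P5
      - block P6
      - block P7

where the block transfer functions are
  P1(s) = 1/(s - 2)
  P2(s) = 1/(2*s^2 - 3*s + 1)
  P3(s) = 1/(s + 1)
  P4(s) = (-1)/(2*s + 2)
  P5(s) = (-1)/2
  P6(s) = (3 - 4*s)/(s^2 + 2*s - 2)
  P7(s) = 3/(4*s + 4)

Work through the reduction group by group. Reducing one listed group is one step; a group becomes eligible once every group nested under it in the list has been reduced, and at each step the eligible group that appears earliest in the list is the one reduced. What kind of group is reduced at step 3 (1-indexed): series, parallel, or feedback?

Step 1. add P1, P2 (parallel)
Step 2. combine P4, P5 in series
Step 3. sum the parallel branches P3, (P4*P5), P6, P7
Step 4. apply the feedback formula to (P1+P2), (P3+(P4*P5)+P6+P7)
The group at step 3 is a parallel group.

Therefore the answer is parallel.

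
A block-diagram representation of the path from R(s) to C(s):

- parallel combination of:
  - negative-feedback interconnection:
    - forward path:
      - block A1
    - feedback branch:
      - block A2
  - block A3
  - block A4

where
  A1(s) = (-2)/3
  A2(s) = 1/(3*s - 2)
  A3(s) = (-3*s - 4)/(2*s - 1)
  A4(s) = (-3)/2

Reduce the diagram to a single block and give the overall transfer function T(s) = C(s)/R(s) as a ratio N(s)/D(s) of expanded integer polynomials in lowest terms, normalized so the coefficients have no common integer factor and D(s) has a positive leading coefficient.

The answer is (-132*s^2 + 79*s + 32)/(36*s^2 - 50*s + 16).

Reasoning:
Step 1. reduce the feedback loop with forward A1 and return A2 gives (4 - 6*s)/(9*s - 8)
Step 2. combine [A1/(1+A1*A2)], A3, A4 in parallel: this yields T(s), and no further normalization is needed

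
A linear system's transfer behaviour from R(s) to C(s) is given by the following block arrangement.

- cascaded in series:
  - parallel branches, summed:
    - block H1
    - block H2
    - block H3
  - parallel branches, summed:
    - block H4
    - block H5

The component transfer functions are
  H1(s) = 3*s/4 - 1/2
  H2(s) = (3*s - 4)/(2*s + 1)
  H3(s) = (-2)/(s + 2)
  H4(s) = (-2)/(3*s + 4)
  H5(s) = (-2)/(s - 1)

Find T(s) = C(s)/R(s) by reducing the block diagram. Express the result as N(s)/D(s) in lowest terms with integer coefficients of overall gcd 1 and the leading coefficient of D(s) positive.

[1] combine H1, H2, H3 in parallel = (6*s^3 + 23*s^2 - 12*s - 44)/(8*s^2 + 20*s + 8)
[2] reduce the parallel group H4, H5 = (-8*s - 6)/(3*s^2 + s - 4)
[3] cascade (H1+H2+H3), (H4+H5): this yields T(s), and no further normalization is needed

Hence the answer: (-24*s^4 - 110*s^3 - 21*s^2 + 212*s + 132)/(12*s^4 + 34*s^3 + 6*s^2 - 36*s - 16)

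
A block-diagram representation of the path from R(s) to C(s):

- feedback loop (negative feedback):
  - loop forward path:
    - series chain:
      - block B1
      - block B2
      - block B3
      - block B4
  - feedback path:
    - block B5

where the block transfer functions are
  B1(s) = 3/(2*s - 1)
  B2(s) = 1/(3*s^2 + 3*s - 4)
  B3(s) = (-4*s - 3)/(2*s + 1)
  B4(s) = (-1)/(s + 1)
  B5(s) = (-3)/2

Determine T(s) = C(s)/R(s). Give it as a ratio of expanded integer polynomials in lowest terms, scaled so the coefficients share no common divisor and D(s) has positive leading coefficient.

Answer: (24*s + 18)/(24*s^5 + 48*s^4 - 14*s^3 - 44*s^2 - 34*s - 19)

Working:
[1] series reduction of B1, B2, B3, B4; result (12*s + 9)/(12*s^5 + 24*s^4 - 7*s^3 - 22*s^2 + s + 4)
[2] apply the feedback formula to (B1*B2*B3*B4), B5, giving the overall T(s)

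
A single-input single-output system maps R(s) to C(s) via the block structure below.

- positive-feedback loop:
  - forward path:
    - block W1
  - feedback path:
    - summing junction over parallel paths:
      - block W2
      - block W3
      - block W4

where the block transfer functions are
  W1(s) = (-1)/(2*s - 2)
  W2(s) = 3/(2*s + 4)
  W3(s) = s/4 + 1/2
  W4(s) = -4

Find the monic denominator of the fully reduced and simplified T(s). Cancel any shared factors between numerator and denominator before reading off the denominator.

(1) combine W2, W3, W4 in parallel gives (s^2 - 12*s - 22)/(4*s + 8)
(2) apply the feedback formula to W1, (W2+W3+W4) gives (-4*s - 8)/(9*s^2 - 4*s - 38)
T(s) is the step-2 result (common factors already cancelled). Leading coefficient of the denominator: 9. Divide through by 9 for the monic polynomial.

Final answer: s^2 - 4*s/9 - 38/9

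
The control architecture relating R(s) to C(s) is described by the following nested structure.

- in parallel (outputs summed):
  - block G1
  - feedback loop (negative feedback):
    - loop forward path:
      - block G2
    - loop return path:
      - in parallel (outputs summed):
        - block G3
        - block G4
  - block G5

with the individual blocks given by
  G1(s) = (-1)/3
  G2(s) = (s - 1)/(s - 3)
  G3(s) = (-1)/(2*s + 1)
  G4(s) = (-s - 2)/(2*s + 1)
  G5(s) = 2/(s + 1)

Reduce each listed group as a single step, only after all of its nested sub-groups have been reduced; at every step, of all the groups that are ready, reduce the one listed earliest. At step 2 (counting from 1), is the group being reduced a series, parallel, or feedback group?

Step 1. parallel reduction of G3, G4
Step 2. feedback reduction of G2, (G3+G4)
Step 3. combine G1, [G2/(1+G2*(G3+G4))], G5 in parallel
Step 2 collapses a feedback group.

Final answer: feedback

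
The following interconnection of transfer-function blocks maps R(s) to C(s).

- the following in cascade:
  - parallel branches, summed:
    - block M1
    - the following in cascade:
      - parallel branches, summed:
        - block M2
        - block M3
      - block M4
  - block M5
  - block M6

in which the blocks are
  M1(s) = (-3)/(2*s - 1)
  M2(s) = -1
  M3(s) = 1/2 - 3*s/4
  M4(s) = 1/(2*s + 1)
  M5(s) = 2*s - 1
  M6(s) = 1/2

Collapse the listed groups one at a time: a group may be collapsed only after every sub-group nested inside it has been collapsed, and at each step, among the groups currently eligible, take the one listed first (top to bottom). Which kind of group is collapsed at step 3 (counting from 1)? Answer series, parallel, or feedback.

Answer: parallel

Working:
Step 1: reduce the parallel group M2, M3
Step 2: cascade (M2+M3), M4
Step 3: sum the parallel branches M1, ((M2+M3)*M4)
Step 4: multiply (M1+((M2+M3)*M4)), M5, M6 (series)
Step 3: parallel.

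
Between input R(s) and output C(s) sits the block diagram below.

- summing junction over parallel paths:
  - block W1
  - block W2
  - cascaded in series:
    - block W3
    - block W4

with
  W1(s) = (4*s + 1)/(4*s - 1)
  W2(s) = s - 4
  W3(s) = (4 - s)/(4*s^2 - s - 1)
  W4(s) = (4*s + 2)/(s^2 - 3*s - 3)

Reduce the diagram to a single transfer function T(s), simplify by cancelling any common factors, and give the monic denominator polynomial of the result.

Answer: s^5 - 7*s^4/2 - 27*s^3/16 + 17*s^2/8 + 3*s/8 - 3/16

Working:
1. combine W3, W4 in series = (-4*s^2 + 14*s + 8)/(4*s^4 - 13*s^3 - 10*s^2 + 6*s + 3)
2. reduce the parallel group W1, W2, (W3*W4) = (16*s^6 - 104*s^5 + 149*s^4 + 73*s^3 - 56*s^2 + 9*s + 7)/(16*s^5 - 56*s^4 - 27*s^3 + 34*s^2 + 6*s - 3)
No further cancellation is possible in the step-2 result, so that is T(s). Its denominator becomes monic after dividing by the leading coefficient 16.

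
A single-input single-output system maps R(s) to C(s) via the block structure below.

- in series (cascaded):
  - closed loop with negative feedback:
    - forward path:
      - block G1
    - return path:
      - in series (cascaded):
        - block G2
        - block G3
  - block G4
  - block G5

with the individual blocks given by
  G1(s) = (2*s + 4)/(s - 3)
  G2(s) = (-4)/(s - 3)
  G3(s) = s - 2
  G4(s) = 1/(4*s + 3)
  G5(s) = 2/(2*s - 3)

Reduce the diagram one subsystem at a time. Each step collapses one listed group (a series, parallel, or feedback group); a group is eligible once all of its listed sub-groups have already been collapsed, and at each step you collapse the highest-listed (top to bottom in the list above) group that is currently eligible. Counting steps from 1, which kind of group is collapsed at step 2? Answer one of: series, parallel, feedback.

1. combine G2, G3 in series
2. collapse the loop (G1 forward, (G2*G3) return)
3. series reduction of [G1/(1+G1*(G2*G3))], G4, G5
So the answer for step 2 is feedback.

Final answer: feedback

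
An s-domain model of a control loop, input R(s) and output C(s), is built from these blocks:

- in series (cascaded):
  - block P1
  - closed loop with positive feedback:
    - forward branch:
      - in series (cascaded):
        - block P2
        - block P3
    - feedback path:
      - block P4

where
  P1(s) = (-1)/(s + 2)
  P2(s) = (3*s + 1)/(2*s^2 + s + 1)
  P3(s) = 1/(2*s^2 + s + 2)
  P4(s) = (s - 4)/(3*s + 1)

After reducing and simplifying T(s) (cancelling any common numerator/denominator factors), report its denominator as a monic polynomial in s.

Answer: s^5 + 3*s^4 + 15*s^3/4 + 4*s^2 + 5*s/2 + 3

Working:
Step 1. cascade P2, P3, giving (3*s + 1)/(4*s^4 + 4*s^3 + 7*s^2 + 3*s + 2)
Step 2. apply the feedback formula to (P2*P3), P4, giving (3*s + 1)/(4*s^4 + 4*s^3 + 7*s^2 + 2*s + 6)
Step 3. series reduction of P1, [(P2*P3)/(1-(P2*P3)*P4)], giving (-3*s - 1)/(4*s^5 + 12*s^4 + 15*s^3 + 16*s^2 + 10*s + 12)
T(s) is the step-3 result (common factors already cancelled). Leading coefficient of the denominator: 4. Divide through by 4 for the monic polynomial.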